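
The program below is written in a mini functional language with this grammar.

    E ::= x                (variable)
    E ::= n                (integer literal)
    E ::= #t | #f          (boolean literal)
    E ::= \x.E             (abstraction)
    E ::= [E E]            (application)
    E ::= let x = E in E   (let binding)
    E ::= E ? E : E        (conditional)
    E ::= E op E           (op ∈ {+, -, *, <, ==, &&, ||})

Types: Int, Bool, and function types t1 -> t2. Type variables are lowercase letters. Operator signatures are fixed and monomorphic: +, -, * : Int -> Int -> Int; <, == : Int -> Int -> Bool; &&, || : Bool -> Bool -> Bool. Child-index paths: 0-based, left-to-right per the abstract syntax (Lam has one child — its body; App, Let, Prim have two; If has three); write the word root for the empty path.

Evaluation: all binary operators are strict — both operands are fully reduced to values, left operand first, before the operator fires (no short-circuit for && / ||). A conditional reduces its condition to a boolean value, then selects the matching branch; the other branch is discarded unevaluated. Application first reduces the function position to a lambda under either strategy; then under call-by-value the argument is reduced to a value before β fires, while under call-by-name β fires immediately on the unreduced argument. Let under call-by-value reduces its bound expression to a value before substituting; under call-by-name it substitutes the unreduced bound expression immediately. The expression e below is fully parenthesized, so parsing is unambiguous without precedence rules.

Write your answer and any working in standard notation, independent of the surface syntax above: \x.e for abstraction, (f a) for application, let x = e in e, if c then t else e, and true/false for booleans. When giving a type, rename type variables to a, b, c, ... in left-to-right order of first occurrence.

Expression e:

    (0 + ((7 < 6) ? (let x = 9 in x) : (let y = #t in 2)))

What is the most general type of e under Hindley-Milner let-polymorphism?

Answer: Int

Derivation:
  unify Int ~ Int
  unify Int ~ Int
  unify Int ~ Int
  unify Bool ~ Bool
let x : Int
x : Int
let y : Bool
  unify Int ~ Int
  unify Int ~ Int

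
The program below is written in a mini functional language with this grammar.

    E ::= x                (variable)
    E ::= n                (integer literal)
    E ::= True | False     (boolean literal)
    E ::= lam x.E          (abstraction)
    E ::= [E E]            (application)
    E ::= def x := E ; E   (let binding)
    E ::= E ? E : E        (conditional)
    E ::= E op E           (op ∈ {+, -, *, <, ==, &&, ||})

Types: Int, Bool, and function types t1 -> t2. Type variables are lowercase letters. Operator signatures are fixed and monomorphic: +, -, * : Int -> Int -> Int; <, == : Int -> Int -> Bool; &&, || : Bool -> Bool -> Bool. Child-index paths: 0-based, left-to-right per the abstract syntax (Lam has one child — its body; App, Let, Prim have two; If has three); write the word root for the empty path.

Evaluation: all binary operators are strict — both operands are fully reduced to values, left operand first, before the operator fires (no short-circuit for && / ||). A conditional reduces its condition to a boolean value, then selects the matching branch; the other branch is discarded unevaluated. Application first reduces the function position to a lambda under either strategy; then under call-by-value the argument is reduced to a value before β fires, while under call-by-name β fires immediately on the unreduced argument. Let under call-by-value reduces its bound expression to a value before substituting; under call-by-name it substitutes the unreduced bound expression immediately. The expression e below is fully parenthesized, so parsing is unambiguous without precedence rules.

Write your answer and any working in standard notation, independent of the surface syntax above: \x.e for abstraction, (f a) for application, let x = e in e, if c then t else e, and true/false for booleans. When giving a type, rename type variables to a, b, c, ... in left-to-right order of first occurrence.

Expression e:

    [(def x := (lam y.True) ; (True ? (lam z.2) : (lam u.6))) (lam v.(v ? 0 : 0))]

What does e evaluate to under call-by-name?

Working:
step 0: ((let x = (\y.true) in (if true then (\z.2) else (\u.6))) (\v.(if v then 0 else 0)))
step 1: [let@0] ((if true then (\z.2) else (\u.6)) (\v.(if v then 0 else 0)))
step 2: [if@0] ((\z.2) (\v.(if v then 0 else 0)))
step 3: [beta@root] 2

Answer: 2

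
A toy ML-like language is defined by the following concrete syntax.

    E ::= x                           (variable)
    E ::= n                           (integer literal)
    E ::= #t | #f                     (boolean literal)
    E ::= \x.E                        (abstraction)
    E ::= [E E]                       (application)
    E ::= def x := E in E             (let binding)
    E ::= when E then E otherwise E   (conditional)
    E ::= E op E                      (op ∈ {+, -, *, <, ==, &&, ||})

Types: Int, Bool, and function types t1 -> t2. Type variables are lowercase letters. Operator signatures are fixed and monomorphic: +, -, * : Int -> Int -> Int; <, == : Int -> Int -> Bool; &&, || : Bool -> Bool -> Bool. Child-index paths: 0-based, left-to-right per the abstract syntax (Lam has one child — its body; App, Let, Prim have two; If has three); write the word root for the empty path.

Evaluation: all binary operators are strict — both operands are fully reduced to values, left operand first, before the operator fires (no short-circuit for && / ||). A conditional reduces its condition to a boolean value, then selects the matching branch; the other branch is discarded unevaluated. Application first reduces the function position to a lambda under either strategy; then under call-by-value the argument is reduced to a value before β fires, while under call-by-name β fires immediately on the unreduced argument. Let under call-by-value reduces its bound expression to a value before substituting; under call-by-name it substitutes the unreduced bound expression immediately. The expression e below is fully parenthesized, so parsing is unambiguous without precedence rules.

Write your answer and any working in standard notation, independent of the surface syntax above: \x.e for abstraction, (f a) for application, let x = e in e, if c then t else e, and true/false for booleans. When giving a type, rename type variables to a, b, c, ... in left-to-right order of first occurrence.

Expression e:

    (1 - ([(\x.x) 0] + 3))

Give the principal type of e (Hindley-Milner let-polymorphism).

Answer: Int

Derivation:
  unify Int ~ Int
x : a
\x._ : a -> a
  unify a -> a ~ Int -> b
  unify a ~ Int
  unify Int ~ b
_ _ : Int
  unify Int ~ Int
  unify Int ~ Int
  unify Int ~ Int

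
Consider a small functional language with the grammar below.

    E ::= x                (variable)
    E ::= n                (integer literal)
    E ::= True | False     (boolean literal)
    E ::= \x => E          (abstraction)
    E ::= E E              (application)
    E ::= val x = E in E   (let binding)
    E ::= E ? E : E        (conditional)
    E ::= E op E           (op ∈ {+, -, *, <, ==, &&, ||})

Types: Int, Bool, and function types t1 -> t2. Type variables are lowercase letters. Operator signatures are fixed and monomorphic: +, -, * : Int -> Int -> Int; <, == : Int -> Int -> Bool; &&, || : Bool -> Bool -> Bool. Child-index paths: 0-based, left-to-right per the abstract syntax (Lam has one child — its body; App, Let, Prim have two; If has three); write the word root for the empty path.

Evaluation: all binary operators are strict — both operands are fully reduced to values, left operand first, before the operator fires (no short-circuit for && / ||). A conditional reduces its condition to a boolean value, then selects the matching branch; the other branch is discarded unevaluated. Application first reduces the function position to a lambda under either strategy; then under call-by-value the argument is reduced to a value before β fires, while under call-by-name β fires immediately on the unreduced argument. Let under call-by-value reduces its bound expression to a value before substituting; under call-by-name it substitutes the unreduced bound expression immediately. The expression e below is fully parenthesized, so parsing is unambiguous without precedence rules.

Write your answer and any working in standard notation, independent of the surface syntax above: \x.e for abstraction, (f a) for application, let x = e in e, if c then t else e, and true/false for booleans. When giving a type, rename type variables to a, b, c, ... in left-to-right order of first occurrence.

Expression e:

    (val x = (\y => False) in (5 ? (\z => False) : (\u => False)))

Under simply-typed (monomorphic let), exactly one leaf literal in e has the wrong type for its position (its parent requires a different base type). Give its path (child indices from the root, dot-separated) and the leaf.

Answer: 1.0 : 5

Trace:
\y._ : a -> Bool
let x : a -> Bool
  unify Int ~ Bool
  FAIL: mismatch Int ~ Bool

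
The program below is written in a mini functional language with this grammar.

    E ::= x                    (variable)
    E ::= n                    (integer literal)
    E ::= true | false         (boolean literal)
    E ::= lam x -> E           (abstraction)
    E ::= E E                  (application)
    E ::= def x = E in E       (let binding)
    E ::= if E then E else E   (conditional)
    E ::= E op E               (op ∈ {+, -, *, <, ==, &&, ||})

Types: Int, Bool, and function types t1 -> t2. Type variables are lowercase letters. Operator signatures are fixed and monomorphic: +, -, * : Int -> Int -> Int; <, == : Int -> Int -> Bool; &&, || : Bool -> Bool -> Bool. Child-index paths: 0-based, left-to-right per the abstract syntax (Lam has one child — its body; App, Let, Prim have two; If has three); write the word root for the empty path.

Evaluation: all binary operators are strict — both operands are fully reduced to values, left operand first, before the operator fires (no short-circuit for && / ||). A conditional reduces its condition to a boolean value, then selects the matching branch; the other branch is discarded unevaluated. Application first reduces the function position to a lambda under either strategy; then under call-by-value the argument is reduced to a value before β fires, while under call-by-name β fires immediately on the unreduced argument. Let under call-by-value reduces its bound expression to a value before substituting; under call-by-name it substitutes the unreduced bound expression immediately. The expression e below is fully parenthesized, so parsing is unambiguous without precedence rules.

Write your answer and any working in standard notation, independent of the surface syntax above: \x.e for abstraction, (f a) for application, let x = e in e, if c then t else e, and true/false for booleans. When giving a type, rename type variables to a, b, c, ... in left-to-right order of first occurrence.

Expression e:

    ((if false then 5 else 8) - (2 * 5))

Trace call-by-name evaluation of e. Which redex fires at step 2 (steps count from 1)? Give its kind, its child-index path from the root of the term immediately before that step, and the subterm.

Answer: delta at 1 : (2 * 5)

Trace:
step 0: ((if false then 5 else 8) - (2 * 5))
step 1: [if@0] (8 - (2 * 5))
step 2: [delta@1] (8 - 10)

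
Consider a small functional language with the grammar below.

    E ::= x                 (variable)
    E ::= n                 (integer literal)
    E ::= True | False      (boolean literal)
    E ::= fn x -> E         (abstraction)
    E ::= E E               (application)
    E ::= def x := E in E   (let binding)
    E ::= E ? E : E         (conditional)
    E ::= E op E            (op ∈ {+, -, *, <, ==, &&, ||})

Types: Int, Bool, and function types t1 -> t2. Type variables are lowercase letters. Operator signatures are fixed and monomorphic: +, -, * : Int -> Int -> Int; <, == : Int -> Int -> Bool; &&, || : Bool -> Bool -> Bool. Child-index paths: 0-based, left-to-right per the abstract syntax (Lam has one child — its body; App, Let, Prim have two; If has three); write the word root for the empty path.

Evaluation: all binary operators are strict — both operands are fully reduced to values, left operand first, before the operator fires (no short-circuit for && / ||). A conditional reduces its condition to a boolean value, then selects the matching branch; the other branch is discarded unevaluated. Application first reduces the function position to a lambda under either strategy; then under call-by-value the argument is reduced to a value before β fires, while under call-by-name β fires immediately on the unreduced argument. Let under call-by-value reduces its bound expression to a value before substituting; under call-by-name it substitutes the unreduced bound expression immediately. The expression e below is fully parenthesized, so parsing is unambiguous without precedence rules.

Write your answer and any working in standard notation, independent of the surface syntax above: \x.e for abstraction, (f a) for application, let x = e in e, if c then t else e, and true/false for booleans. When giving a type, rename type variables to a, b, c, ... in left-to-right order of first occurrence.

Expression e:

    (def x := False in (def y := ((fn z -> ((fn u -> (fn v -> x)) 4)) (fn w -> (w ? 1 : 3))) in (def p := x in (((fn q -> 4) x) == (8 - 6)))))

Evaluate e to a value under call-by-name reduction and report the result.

Answer: false

Trace:
step 0: (let x = false in (let y = ((\z.((\u.(\v.x)) 4)) (\w.(if w then 1 else 3))) in (let p = x in (((\q.4) x) == (8 - 6)))))
step 1: [let@root] (let y = ((\z.((\u.(\v.false)) 4)) (\w.(if w then 1 else 3))) in (let p = false in (((\q.4) false) == (8 - 6))))
step 2: [let@root] (let p = false in (((\q.4) false) == (8 - 6)))
step 3: [let@root] (((\q.4) false) == (8 - 6))
step 4: [beta@0] (4 == (8 - 6))
step 5: [delta@1] (4 == 2)
step 6: [delta@root] false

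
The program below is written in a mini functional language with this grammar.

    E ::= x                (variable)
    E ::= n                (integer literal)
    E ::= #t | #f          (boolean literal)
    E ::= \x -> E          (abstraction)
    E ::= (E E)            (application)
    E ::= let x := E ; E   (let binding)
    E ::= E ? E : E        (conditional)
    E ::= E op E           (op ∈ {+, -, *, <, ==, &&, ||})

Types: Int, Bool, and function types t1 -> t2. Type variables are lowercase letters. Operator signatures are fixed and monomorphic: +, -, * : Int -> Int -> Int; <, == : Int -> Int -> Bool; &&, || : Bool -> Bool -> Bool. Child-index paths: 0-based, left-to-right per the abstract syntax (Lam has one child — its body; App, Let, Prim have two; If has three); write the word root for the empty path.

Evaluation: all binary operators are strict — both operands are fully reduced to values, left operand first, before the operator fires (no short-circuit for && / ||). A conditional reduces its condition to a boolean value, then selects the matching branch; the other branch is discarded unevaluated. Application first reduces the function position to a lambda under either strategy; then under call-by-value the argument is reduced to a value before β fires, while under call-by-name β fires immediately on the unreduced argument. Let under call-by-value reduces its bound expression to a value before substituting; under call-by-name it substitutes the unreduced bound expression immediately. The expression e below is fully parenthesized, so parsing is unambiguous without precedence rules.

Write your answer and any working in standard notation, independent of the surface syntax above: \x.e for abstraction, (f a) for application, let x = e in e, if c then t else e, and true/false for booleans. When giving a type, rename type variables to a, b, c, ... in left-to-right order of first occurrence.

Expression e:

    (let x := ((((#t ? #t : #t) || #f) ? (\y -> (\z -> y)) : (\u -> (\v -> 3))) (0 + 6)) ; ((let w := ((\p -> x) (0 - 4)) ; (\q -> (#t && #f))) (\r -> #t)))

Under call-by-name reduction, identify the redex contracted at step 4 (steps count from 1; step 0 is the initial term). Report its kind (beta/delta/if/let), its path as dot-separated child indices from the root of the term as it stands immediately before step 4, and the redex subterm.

Answer: delta at root : (true && false)

Trace:
step 0: (let x = ((if ((if true then true else true) || false) then (\y.(\z.y)) else (\u.(\v.3))) (0 + 6)) in ((let w = ((\p.x) (0 - 4)) in (\q.(true && false))) (\r.true)))
step 1: [let@root] ((let w = ((\p.((if ((if true then true else true) || false) then (\y.(\z.y)) else (\u.(\v.3))) (0 + 6))) (0 - 4)) in (\q.(true && false))) (\r.true))
step 2: [let@0] ((\q.(true && false)) (\r.true))
step 3: [beta@root] (true && false)
step 4: [delta@root] false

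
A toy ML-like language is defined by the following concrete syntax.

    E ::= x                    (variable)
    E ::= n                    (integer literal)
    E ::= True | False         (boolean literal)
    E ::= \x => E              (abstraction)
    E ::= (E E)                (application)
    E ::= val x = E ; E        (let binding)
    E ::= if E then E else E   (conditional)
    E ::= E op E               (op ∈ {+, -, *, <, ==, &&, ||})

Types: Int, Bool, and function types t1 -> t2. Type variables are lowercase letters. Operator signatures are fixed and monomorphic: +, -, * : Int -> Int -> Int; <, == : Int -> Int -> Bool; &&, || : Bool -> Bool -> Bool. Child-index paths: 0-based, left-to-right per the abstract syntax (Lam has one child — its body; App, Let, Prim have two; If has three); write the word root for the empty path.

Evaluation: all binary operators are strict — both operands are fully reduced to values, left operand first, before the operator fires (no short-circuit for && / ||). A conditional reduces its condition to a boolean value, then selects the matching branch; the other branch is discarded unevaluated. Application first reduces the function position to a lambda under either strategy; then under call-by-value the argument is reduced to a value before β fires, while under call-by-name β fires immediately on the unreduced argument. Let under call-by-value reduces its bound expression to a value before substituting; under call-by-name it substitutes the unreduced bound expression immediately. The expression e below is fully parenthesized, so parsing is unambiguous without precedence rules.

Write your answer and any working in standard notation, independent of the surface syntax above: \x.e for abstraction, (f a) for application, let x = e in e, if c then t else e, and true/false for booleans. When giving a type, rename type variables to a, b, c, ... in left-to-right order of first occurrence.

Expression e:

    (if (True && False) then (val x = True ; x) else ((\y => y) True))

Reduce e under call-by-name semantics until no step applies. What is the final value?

Working:
step 0: (if (true && false) then (let x = true in x) else ((\y.y) true))
step 1: [delta@0] (if false then (let x = true in x) else ((\y.y) true))
step 2: [if@root] ((\y.y) true)
step 3: [beta@root] true

Answer: true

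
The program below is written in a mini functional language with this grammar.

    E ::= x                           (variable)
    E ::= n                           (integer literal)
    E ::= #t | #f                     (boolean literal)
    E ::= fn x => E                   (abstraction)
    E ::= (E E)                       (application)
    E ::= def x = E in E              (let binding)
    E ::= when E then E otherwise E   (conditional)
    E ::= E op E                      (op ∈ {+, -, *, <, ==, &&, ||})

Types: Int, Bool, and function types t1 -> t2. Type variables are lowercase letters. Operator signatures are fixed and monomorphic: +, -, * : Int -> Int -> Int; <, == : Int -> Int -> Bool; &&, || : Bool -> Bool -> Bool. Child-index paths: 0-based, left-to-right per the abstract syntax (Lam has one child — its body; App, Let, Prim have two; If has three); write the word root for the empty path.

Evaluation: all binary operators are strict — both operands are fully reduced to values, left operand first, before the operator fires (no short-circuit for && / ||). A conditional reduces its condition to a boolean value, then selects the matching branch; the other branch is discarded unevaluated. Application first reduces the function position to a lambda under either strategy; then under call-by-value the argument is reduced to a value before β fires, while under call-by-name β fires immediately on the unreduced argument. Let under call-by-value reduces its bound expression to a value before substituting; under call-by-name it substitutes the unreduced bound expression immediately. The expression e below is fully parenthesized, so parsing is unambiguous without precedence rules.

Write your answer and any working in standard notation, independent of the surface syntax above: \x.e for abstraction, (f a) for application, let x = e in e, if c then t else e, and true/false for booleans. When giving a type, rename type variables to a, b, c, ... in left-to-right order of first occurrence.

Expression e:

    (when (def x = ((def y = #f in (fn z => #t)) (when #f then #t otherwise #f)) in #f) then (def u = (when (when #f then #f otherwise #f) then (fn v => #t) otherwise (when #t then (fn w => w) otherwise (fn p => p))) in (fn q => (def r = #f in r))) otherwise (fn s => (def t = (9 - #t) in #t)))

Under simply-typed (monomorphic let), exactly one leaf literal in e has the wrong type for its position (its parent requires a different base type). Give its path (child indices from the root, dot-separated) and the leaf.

Answer: 2.0.0.1 : true

Working:
let y : Bool
\z._ : a -> Bool
  unify Bool ~ Bool
  unify Bool ~ Bool
  unify a -> Bool ~ Bool -> b
  unify a ~ Bool
  unify Bool ~ b
_ _ : Bool
let x : Bool
  unify Bool ~ Bool
  unify Bool ~ Bool
  unify Bool ~ Bool
  unify Bool ~ Bool
\v._ : c -> Bool
  unify Bool ~ Bool
w : d
\w._ : d -> d
p : e
\p._ : e -> e
  unify d -> d ~ e -> e
  unify d ~ e
  unify e ~ e
  unify c -> Bool ~ e -> e
  unify c ~ e
  unify Bool ~ e
let u : Bool -> Bool
let r : Bool
r : Bool
\q._ : f -> Bool
  unify Int ~ Int
  unify Bool ~ Int
  FAIL: mismatch Bool ~ Int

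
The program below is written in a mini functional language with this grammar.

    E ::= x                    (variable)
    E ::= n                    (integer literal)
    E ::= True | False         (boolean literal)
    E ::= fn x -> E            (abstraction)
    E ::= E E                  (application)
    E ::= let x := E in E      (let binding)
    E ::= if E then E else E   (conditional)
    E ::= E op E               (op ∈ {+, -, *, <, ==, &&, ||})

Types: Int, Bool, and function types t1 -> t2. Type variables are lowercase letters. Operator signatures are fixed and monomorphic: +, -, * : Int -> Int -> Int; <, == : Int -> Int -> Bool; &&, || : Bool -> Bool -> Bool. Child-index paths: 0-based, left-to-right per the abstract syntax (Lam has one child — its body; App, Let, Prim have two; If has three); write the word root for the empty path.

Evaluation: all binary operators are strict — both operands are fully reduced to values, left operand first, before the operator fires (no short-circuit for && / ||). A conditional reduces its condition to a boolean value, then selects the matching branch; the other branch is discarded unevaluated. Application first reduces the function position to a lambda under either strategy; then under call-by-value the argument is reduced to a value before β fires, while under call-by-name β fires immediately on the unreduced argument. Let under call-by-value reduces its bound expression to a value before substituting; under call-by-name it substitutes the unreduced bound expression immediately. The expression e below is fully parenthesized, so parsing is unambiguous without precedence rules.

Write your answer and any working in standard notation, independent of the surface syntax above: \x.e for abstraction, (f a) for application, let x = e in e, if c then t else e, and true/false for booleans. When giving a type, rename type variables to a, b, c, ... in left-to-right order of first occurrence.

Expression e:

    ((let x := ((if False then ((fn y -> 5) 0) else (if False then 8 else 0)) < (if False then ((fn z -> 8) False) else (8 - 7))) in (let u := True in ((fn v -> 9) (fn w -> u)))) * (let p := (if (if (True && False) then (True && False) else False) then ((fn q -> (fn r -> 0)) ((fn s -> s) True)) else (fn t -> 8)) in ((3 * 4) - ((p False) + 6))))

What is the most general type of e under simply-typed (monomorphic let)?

Working:
  unify Bool ~ Bool
\y._ : a -> Int
  unify a -> Int ~ Int -> b
  unify a ~ Int
  unify Int ~ b
_ _ : Int
  unify Bool ~ Bool
  unify Int ~ Int
  unify Int ~ Int
  unify Int ~ Int
  unify Bool ~ Bool
\z._ : c -> Int
  unify c -> Int ~ Bool -> d
  unify c ~ Bool
  unify Int ~ d
_ _ : Int
  unify Int ~ Int
  unify Int ~ Int
  unify Int ~ Int
  unify Int ~ Int
let x : Bool
let u : Bool
\v._ : e -> Int
u : Bool
\w._ : f -> Bool
  unify e -> Int ~ (f -> Bool) -> g
  unify e ~ f -> Bool
  unify Int ~ g
_ _ : Int
  unify Int ~ Int
  unify Bool ~ Bool
  unify Bool ~ Bool
  unify Bool ~ Bool
  unify Bool ~ Bool
  unify Bool ~ Bool
  unify Bool ~ Bool
  unify Bool ~ Bool
\r._ : i -> Int
\q._ : h -> i -> Int
s : j
\s._ : j -> j
  unify j -> j ~ Bool -> k
  unify j ~ Bool
  unify Bool ~ k
_ _ : Bool
  unify h -> i -> Int ~ Bool -> l
  unify h ~ Bool
  unify i -> Int ~ l
_ _ : i -> Int
\t._ : m -> Int
  unify i -> Int ~ m -> Int
  unify i ~ m
  unify Int ~ Int
let p : m -> Int
  unify Int ~ Int
  unify Int ~ Int
  unify Int ~ Int
p : m -> Int
  unify m -> Int ~ Bool -> n
  unify m ~ Bool
  unify Int ~ n
_ _ : Int
  unify Int ~ Int
  unify Int ~ Int
  unify Int ~ Int
  unify Int ~ Int

Answer: Int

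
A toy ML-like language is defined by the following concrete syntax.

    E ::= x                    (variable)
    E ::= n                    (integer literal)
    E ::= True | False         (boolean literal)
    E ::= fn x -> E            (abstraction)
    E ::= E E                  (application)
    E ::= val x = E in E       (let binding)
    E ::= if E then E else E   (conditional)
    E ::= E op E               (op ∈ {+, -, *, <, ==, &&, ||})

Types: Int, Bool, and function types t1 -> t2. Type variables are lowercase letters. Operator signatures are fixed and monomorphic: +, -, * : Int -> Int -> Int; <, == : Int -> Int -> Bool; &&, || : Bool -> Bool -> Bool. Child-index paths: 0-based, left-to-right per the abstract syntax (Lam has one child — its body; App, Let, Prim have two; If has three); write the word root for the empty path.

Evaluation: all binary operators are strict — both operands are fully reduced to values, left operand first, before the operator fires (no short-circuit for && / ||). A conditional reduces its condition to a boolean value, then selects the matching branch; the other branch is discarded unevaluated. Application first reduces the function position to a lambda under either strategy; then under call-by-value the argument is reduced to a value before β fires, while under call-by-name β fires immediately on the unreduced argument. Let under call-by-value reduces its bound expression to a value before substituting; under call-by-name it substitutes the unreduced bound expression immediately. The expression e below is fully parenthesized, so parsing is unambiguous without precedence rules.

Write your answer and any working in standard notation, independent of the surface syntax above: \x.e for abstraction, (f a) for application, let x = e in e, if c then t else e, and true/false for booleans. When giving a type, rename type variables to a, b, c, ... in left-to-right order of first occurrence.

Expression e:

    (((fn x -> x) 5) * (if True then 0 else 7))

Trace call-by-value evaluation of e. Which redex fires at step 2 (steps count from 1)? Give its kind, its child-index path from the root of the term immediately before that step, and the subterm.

Derivation:
step 0: (((\x.x) 5) * (if true then 0 else 7))
step 1: [beta@0] (5 * (if true then 0 else 7))
step 2: [if@1] (5 * 0)

Answer: if at 1 : (if true then 0 else 7)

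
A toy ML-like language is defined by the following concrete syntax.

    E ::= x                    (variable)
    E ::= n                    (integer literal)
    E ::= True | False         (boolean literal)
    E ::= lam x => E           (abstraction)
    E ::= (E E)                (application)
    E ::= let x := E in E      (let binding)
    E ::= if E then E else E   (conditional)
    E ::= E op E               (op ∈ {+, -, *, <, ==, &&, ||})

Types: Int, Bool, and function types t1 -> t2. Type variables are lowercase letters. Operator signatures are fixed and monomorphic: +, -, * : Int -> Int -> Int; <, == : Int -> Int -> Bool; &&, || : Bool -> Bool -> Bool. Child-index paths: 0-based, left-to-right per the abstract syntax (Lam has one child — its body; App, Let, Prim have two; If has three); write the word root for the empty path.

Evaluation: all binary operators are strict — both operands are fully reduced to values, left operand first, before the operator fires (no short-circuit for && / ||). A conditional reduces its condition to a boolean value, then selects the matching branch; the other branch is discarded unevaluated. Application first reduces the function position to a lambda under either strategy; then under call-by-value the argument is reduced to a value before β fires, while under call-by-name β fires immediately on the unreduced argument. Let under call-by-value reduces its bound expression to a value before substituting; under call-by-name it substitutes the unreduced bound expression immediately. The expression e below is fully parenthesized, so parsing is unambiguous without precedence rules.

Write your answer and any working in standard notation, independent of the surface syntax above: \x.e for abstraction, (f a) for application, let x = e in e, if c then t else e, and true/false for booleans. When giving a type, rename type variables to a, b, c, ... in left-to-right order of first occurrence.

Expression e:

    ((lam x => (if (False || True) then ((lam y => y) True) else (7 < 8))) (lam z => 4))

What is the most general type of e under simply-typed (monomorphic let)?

Answer: Bool

Trace:
  unify Bool ~ Bool
  unify Bool ~ Bool
  unify Bool ~ Bool
y : b
\y._ : b -> b
  unify b -> b ~ Bool -> c
  unify b ~ Bool
  unify Bool ~ c
_ _ : Bool
  unify Int ~ Int
  unify Int ~ Int
  unify Bool ~ Bool
\x._ : a -> Bool
\z._ : d -> Int
  unify a -> Bool ~ (d -> Int) -> e
  unify a ~ d -> Int
  unify Bool ~ e
_ _ : Bool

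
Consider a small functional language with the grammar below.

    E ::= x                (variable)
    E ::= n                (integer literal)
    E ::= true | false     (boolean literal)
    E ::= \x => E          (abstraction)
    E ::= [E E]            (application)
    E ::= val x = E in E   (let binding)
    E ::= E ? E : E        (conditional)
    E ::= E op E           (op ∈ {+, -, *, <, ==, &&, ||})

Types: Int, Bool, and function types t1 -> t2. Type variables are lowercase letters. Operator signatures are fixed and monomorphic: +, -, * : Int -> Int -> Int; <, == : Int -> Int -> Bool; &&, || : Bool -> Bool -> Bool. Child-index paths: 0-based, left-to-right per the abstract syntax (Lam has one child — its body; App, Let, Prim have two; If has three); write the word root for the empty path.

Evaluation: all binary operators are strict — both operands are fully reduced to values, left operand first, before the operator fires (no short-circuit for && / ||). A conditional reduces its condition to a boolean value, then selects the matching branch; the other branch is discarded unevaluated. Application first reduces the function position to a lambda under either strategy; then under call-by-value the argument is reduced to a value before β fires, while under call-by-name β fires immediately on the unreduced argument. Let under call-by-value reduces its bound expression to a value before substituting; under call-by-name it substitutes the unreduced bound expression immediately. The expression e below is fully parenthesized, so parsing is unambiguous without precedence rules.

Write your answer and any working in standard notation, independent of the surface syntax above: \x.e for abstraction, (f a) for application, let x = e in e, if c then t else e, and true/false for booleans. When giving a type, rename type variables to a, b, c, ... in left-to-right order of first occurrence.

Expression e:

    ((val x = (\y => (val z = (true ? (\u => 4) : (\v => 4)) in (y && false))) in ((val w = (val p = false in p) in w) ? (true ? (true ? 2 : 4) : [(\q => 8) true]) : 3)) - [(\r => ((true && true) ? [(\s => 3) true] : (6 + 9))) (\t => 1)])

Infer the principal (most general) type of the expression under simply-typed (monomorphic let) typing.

Answer: Int

Trace:
  unify Bool ~ Bool
\u._ : b -> Int
\v._ : c -> Int
  unify b -> Int ~ c -> Int
  unify b ~ c
  unify Int ~ Int
let z : c -> Int
y : a
  unify a ~ Bool
  unify Bool ~ Bool
\y._ : Bool -> Bool
let x : Bool -> Bool
let p : Bool
p : Bool
let w : Bool
w : Bool
  unify Bool ~ Bool
  unify Bool ~ Bool
  unify Bool ~ Bool
  unify Int ~ Int
\q._ : d -> Int
  unify d -> Int ~ Bool -> e
  unify d ~ Bool
  unify Int ~ e
_ _ : Int
  unify Int ~ Int
  unify Int ~ Int
  unify Int ~ Int
  unify Bool ~ Bool
  unify Bool ~ Bool
  unify Bool ~ Bool
\s._ : g -> Int
  unify g -> Int ~ Bool -> h
  unify g ~ Bool
  unify Int ~ h
_ _ : Int
  unify Int ~ Int
  unify Int ~ Int
  unify Int ~ Int
\r._ : f -> Int
\t._ : i -> Int
  unify f -> Int ~ (i -> Int) -> j
  unify f ~ i -> Int
  unify Int ~ j
_ _ : Int
  unify Int ~ Int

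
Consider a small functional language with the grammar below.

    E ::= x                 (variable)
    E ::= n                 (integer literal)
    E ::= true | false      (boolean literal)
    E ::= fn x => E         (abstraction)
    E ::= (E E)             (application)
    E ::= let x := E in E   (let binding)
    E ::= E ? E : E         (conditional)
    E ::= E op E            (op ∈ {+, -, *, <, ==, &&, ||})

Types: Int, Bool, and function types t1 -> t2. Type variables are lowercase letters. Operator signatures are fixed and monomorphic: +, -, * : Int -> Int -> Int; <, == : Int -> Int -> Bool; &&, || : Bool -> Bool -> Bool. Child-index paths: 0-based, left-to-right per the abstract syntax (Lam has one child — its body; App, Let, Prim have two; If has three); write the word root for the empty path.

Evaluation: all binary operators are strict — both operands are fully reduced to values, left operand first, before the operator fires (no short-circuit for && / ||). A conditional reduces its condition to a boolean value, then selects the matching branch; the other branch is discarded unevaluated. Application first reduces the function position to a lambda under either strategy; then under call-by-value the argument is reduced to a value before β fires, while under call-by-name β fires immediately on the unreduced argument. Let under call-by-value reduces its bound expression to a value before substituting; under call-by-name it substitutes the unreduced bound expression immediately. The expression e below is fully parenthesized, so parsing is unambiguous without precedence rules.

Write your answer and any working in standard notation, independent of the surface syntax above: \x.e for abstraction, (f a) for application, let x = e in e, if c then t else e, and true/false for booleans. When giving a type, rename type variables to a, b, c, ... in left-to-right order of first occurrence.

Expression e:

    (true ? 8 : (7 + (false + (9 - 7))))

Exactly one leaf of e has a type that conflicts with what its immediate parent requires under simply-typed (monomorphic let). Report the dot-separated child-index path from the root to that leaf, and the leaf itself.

Working:
  unify Bool ~ Bool
  unify Int ~ Int
  unify Bool ~ Int
  FAIL: mismatch Bool ~ Int

Answer: 2.1.0 : false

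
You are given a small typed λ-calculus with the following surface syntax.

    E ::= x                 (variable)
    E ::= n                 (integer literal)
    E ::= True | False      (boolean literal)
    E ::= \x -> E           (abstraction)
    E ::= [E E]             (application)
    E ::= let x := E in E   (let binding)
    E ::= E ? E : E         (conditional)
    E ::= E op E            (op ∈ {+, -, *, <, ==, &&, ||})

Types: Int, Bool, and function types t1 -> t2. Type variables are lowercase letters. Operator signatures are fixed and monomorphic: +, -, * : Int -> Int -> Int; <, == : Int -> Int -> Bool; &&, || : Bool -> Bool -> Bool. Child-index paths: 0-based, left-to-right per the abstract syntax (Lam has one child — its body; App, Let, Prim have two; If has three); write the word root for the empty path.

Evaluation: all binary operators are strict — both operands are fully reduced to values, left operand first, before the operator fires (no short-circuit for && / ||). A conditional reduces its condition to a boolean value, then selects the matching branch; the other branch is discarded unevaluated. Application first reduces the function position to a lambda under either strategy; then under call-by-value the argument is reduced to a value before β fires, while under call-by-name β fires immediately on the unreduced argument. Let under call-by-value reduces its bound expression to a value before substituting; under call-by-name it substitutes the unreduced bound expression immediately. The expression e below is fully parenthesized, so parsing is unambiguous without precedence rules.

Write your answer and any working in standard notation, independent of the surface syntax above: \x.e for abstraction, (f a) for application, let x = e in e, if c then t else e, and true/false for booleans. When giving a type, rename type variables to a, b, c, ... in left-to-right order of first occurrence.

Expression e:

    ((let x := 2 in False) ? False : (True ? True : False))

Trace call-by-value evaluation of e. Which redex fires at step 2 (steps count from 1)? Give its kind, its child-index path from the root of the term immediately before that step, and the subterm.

Answer: if at root : (if false then false else (if true then true else false))

Derivation:
step 0: (if (let x = 2 in false) then false else (if true then true else false))
step 1: [let@0] (if false then false else (if true then true else false))
step 2: [if@root] (if true then true else false)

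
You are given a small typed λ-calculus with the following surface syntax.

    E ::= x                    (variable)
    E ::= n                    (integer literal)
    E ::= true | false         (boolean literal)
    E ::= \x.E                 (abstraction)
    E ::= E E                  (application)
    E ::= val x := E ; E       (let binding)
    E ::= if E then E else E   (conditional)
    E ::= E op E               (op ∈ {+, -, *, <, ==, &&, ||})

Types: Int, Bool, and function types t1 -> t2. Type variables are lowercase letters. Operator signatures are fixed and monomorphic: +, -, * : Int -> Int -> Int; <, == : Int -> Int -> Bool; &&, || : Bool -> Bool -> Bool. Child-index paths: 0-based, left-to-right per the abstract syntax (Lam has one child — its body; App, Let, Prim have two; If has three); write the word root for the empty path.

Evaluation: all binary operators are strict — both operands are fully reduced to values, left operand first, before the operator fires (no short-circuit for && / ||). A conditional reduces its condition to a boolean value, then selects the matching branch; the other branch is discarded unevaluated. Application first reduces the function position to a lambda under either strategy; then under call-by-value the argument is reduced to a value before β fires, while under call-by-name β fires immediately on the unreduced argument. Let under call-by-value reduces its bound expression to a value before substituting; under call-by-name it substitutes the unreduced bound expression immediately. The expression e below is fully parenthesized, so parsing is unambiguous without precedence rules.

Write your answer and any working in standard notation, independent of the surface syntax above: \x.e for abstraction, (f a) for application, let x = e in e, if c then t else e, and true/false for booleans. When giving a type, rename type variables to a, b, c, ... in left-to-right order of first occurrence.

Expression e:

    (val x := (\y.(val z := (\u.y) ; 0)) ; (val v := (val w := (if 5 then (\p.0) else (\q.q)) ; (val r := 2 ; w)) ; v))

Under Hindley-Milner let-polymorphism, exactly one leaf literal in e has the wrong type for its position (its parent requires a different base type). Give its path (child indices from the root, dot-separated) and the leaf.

Derivation:
y : a
\u._ : b -> a
let z : forall. b -> a
\y._ : a -> Int
let x : forall. a -> Int
  unify Int ~ Bool
  FAIL: mismatch Int ~ Bool

Answer: 1.0.0.0 : 5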